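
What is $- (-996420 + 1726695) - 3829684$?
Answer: $-4559959$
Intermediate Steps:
$- (-996420 + 1726695) - 3829684 = \left(-1\right) 730275 - 3829684 = -730275 - 3829684 = -4559959$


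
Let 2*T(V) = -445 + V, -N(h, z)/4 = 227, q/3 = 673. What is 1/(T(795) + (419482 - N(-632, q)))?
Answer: 1/420565 ≈ 2.3778e-6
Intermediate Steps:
q = 2019 (q = 3*673 = 2019)
N(h, z) = -908 (N(h, z) = -4*227 = -908)
T(V) = -445/2 + V/2 (T(V) = (-445 + V)/2 = -445/2 + V/2)
1/(T(795) + (419482 - N(-632, q))) = 1/((-445/2 + (½)*795) + (419482 - 1*(-908))) = 1/((-445/2 + 795/2) + (419482 + 908)) = 1/(175 + 420390) = 1/420565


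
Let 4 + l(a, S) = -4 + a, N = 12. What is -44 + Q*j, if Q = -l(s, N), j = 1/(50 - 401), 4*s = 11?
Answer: -20599/468 ≈ -44.015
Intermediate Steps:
s = 11/4 (s = (¼)*11 = 11/4 ≈ 2.7500)
l(a, S) = -8 + a (l(a, S) = -4 + (-4 + a) = -8 + a)
j = -1/351 (j = 1/(-351) = -1/351 ≈ -0.0028490)
Q = 21/4 (Q = -(-8 + 11/4) = -1*(-21/4) = 21/4 ≈ 5.2500)
-44 + Q*j = -44 + (21/4)*(-1/351) = -44 - 7/468 = -20599/468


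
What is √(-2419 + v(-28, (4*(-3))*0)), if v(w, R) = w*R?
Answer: I*√2419 ≈ 49.183*I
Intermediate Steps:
v(w, R) = R*w
√(-2419 + v(-28, (4*(-3))*0)) = √(-2419 + ((4*(-3))*0)*(-28)) = √(-2419 - 12*0*(-28)) = √(-2419 + 0*(-28)) = √(-2419 + 0) = √(-2419) = I*√2419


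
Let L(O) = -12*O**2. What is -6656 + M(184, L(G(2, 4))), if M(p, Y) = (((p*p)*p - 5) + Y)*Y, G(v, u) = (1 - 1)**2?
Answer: -6656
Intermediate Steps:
G(v, u) = 0 (G(v, u) = 0**2 = 0)
M(p, Y) = Y*(-5 + Y + p**3) (M(p, Y) = ((p**2*p - 5) + Y)*Y = ((p**3 - 5) + Y)*Y = ((-5 + p**3) + Y)*Y = (-5 + Y + p**3)*Y = Y*(-5 + Y + p**3))
-6656 + M(184, L(G(2, 4))) = -6656 + (-12*0**2)*(-5 - 12*0**2 + 184**3) = -6656 + (-12*0)*(-5 - 12*0 + 6229504) = -6656 + 0*(-5 + 0 + 6229504) = -6656 + 0*6229499 = -6656 + 0 = -6656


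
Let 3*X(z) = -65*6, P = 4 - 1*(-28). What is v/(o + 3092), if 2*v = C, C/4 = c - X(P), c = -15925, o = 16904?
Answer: -15795/9998 ≈ -1.5798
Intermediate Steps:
P = 32 (P = 4 + 28 = 32)
X(z) = -130 (X(z) = (-65*6)/3 = (⅓)*(-390) = -130)
C = -63180 (C = 4*(-15925 - 1*(-130)) = 4*(-15925 + 130) = 4*(-15795) = -63180)
v = -31590 (v = (½)*(-63180) = -31590)
v/(o + 3092) = -31590/(16904 + 3092) = -31590/19996 = -31590*1/19996 = -15795/9998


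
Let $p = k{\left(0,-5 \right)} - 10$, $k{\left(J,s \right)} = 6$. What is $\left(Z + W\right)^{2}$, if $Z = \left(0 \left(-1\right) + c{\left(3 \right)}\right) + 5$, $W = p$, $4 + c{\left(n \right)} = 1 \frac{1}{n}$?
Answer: $\frac{64}{9} \approx 7.1111$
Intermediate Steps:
$c{\left(n \right)} = -4 + \frac{1}{n}$ ($c{\left(n \right)} = -4 + 1 \frac{1}{n} = -4 + \frac{1}{n}$)
$p = -4$ ($p = 6 - 10 = -4$)
$W = -4$
$Z = \frac{4}{3}$ ($Z = \left(0 \left(-1\right) - \left(4 - \frac{1}{3}\right)\right) + 5 = \left(0 + \left(-4 + \frac{1}{3}\right)\right) + 5 = \left(0 - \frac{11}{3}\right) + 5 = - \frac{11}{3} + 5 = \frac{4}{3} \approx 1.3333$)
$\left(Z + W\right)^{2} = \left(\frac{4}{3} - 4\right)^{2} = \left(- \frac{8}{3}\right)^{2} = \frac{64}{9}$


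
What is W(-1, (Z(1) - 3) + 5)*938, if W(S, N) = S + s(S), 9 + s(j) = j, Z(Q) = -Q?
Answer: -10318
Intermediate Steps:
s(j) = -9 + j
W(S, N) = -9 + 2*S (W(S, N) = S + (-9 + S) = -9 + 2*S)
W(-1, (Z(1) - 3) + 5)*938 = (-9 + 2*(-1))*938 = (-9 - 2)*938 = -11*938 = -10318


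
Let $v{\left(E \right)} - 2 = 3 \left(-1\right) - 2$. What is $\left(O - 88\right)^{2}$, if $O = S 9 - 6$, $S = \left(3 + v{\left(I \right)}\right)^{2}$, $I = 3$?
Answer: $8836$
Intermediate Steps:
$v{\left(E \right)} = -3$ ($v{\left(E \right)} = 2 + \left(3 \left(-1\right) - 2\right) = 2 - 5 = -3$)
$S = 0$ ($S = \left(3 - 3\right)^{2} = 0^{2} = 0$)
$O = -6$ ($O = 0 \cdot 9 - 6 = 0 - 6 = -6$)
$\left(O - 88\right)^{2} = \left(-6 - 88\right)^{2} = \left(-94\right)^{2} = 8836$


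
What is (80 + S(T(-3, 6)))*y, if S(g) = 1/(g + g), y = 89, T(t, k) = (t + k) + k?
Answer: 128249/18 ≈ 7124.9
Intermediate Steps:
T(t, k) = t + 2*k (T(t, k) = (k + t) + k = t + 2*k)
S(g) = 1/(2*g)
(80 + S(T(-3, 6)))*y = (80 + 1/(2*(-3 + 2*6)))*89 = (80 + 1/(2*(-3 + 12)))*89 = (80 + (1/2)/9)*89 = (80 + (1/2)*(1/9))*89 = (80 + 1/18)*89 = (1441/18)*89 = 128249/18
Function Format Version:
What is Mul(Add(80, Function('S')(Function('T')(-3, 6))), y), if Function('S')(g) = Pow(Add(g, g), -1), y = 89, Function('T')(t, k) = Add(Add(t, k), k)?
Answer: Rational(128249, 18) ≈ 7124.9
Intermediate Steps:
Function('T')(t, k) = Add(t, Mul(2, k)) (Function('T')(t, k) = Add(Add(k, t), k) = Add(t, Mul(2, k)))
Function('S')(g) = Mul(Rational(1, 2), Pow(g, -1)) (Function('S')(g) = Pow(Mul(2, g), -1) = Mul(Rational(1, 2), Pow(g, -1)))
Mul(Add(80, Function('S')(Function('T')(-3, 6))), y) = Mul(Add(80, Mul(Rational(1, 2), Pow(Add(-3, Mul(2, 6)), -1))), 89) = Mul(Add(80, Mul(Rational(1, 2), Pow(Add(-3, 12), -1))), 89) = Mul(Add(80, Mul(Rational(1, 2), Pow(9, -1))), 89) = Mul(Add(80, Mul(Rational(1, 2), Rational(1, 9))), 89) = Mul(Add(80, Rational(1, 18)), 89) = Mul(Rational(1441, 18), 89) = Rational(128249, 18)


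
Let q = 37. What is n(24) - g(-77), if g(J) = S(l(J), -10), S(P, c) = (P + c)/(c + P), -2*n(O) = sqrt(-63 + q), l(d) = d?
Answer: -1 - I*sqrt(26)/2 ≈ -1.0 - 2.5495*I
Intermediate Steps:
n(O) = -I*sqrt(26)/2 (n(O) = -sqrt(-63 + 37)/2 = -I*sqrt(26)/2)
S(P, c) = 1 (S(P, c) = (P + c)/(P + c) = 1)
g(J) = 1
n(24) - g(-77) = -I*sqrt(26)/2 - 1*1 = -I*sqrt(26)/2 - 1 = -1 - I*sqrt(26)/2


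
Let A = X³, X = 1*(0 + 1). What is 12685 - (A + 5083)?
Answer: 7601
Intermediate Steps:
X = 1 (X = 1*1 = 1)
A = 1 (A = 1³ = 1)
12685 - (A + 5083) = 12685 - (1 + 5083) = 12685 - 1*5084 = 12685 - 5084 = 7601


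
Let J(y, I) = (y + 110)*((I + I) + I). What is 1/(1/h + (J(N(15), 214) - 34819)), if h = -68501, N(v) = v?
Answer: 68501/3112068930 ≈ 2.2011e-5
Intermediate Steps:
J(y, I) = 3*I*(110 + y) (J(y, I) = (110 + y)*(2*I + I) = (110 + y)*(3*I) = 3*I*(110 + y))
1/(1/h + (J(N(15), 214) - 34819)) = 1/(1/(-68501) + (3*214*(110 + 15) - 34819)) = 1/(-1/68501 + (3*214*125 - 34819)) = 1/(-1/68501 + (80250 - 34819)) = 1/(-1/68501 + 45431) = 1/(3112068930/68501) = 68501/3112068930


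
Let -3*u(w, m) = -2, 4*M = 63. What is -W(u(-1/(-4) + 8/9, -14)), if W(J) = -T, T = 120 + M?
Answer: 543/4 ≈ 135.75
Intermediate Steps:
M = 63/4 (M = (¼)*63 = 63/4 ≈ 15.750)
T = 543/4 (T = 120 + 63/4 = 543/4 ≈ 135.75)
u(w, m) = ⅔ (u(w, m) = -⅓*(-2) = ⅔)
W(J) = -543/4 (W(J) = -1*543/4 = -543/4)
-W(u(-1/(-4) + 8/9, -14)) = -1*(-543/4) = 543/4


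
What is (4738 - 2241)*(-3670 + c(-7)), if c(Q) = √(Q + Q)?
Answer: -9163990 + 2497*I*√14 ≈ -9.164e+6 + 9342.9*I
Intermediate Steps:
c(Q) = √2*√Q (c(Q) = √(2*Q) = √2*√Q)
(4738 - 2241)*(-3670 + c(-7)) = (4738 - 2241)*(-3670 + √2*√(-7)) = 2497*(-3670 + √2*(I*√7)) = 2497*(-3670 + I*√14) = -9163990 + 2497*I*√14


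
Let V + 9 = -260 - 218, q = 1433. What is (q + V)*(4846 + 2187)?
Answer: 6653218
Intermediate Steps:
V = -487 (V = -9 + (-260 - 218) = -9 - 478 = -487)
(q + V)*(4846 + 2187) = (1433 - 487)*(4846 + 2187) = 946*7033 = 6653218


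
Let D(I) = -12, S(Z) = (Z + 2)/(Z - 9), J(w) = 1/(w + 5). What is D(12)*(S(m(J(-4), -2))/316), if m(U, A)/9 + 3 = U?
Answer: -16/711 ≈ -0.022504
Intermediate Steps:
J(w) = 1/(5 + w)
m(U, A) = -27 + 9*U
S(Z) = (2 + Z)/(-9 + Z)
D(12)*(S(m(J(-4), -2))/316) = -12*(2 + (-27 + 9/(5 - 4)))/(-9 + (-27 + 9/(5 - 4)))/316 = -12*(2 + (-27 + 9/1))/(-9 + (-27 + 9/1))/316 = -12*(2 + (-27 + 9*1))/(-9 + (-27 + 9*1))/316 = -12*(2 + (-27 + 9))/(-9 + (-27 + 9))/316 = -12*(2 - 18)/(-9 - 18)/316 = -12*-16/(-27)/316 = -12*(-1/27*(-16))/316 = -64/(9*316) = -12*4/2133 = -16/711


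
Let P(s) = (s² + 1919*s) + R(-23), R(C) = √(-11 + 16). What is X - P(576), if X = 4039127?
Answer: 2602007 - √5 ≈ 2.6020e+6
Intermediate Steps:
R(C) = √5
P(s) = √5 + s² + 1919*s (P(s) = (s² + 1919*s) + √5 = √5 + s² + 1919*s)
X - P(576) = 4039127 - (√5 + 576² + 1919*576) = 4039127 - (√5 + 331776 + 1105344) = 4039127 - (1437120 + √5) = 4039127 + (-1437120 - √5) = 2602007 - √5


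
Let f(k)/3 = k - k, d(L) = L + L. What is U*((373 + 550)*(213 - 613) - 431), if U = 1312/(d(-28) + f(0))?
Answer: 60619484/7 ≈ 8.6599e+6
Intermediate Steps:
d(L) = 2*L
f(k) = 0 (f(k) = 3*(k - k) = 3*0 = 0)
U = -164/7 (U = 1312/(2*(-28) + 0) = 1312/(-56 + 0) = 1312/(-56) = 1312*(-1/56) = -164/7 ≈ -23.429)
U*((373 + 550)*(213 - 613) - 431) = -164*((373 + 550)*(213 - 613) - 431)/7 = -164*(923*(-400) - 431)/7 = -164*(-369200 - 431)/7 = -164/7*(-369631) = 60619484/7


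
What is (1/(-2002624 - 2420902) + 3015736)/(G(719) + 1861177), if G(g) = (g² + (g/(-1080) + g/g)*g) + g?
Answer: 7203700766772900/5682959409474797 ≈ 1.2676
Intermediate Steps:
G(g) = g + g² + g*(1 - g/1080) (G(g) = (g² + (g*(-1/1080) + 1)*g) + g = (g² + (-g/1080 + 1)*g) + g = (g² + (1 - g/1080)*g) + g = (g² + g*(1 - g/1080)) + g = g + g² + g*(1 - g/1080))
(1/(-2002624 - 2420902) + 3015736)/(G(719) + 1861177) = (1/(-2002624 - 2420902) + 3015736)/((1/1080)*719*(2160 + 1079*719) + 1861177) = (1/(-4423526) + 3015736)/((1/1080)*719*(2160 + 775801) + 1861177) = (-1/4423526 + 3015736)/((1/1080)*719*777961 + 1861177) = 13340186605135/(4423526*(559353959/1080 + 1861177)) = 13340186605135/(4423526*(2569425119/1080)) = (13340186605135/4423526)*(1080/2569425119) = 7203700766772900/5682959409474797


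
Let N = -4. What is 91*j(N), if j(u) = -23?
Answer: -2093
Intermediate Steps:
91*j(N) = 91*(-23) = -2093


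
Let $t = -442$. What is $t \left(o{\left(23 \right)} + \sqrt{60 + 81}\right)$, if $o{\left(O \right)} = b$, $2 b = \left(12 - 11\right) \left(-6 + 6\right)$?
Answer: $- 442 \sqrt{141} \approx -5248.5$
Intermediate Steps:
$b = 0$ ($b = \frac{\left(12 - 11\right) \left(-6 + 6\right)}{2} = \frac{1 \cdot 0}{2} = \frac{1}{2} \cdot 0 = 0$)
$o{\left(O \right)} = 0$
$t \left(o{\left(23 \right)} + \sqrt{60 + 81}\right) = - 442 \left(0 + \sqrt{60 + 81}\right) = - 442 \left(0 + \sqrt{141}\right) = - 442 \sqrt{141}$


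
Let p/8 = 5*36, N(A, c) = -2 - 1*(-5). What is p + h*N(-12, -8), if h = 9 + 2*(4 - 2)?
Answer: 1479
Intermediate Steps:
N(A, c) = 3 (N(A, c) = -2 + 5 = 3)
p = 1440 (p = 8*(5*36) = 8*180 = 1440)
h = 13 (h = 9 + 2*2 = 9 + 4 = 13)
p + h*N(-12, -8) = 1440 + 13*3 = 1440 + 39 = 1479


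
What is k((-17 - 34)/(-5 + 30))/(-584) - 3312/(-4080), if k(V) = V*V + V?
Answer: 2507229/3102500 ≈ 0.80813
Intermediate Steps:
k(V) = V + V² (k(V) = V² + V = V + V²)
k((-17 - 34)/(-5 + 30))/(-584) - 3312/(-4080) = (((-17 - 34)/(-5 + 30))*(1 + (-17 - 34)/(-5 + 30)))/(-584) - 3312/(-4080) = ((-51/25)*(1 - 51/25))*(-1/584) - 3312*(-1/4080) = ((-51*1/25)*(1 - 51*1/25))*(-1/584) + 69/85 = -51*(1 - 51/25)/25*(-1/584) + 69/85 = -51/25*(-26/25)*(-1/584) + 69/85 = (1326/625)*(-1/584) + 69/85 = -663/182500 + 69/85 = 2507229/3102500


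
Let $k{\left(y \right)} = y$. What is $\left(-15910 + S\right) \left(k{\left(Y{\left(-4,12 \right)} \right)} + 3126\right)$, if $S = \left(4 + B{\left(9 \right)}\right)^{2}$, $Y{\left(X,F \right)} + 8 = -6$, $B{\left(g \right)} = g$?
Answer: $-48985992$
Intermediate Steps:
$Y{\left(X,F \right)} = -14$ ($Y{\left(X,F \right)} = -8 - 6 = -14$)
$S = 169$ ($S = \left(4 + 9\right)^{2} = 13^{2} = 169$)
$\left(-15910 + S\right) \left(k{\left(Y{\left(-4,12 \right)} \right)} + 3126\right) = \left(-15910 + 169\right) \left(-14 + 3126\right) = \left(-15741\right) 3112 = -48985992$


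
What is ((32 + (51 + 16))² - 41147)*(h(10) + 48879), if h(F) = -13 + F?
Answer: -1532067096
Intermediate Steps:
((32 + (51 + 16))² - 41147)*(h(10) + 48879) = ((32 + (51 + 16))² - 41147)*((-13 + 10) + 48879) = ((32 + 67)² - 41147)*(-3 + 48879) = (99² - 41147)*48876 = (9801 - 41147)*48876 = -31346*48876 = -1532067096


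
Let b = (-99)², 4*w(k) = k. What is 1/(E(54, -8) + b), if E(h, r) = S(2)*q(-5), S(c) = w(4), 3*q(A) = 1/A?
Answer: 15/147014 ≈ 0.00010203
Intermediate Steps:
w(k) = k/4
q(A) = 1/(3*A)
S(c) = 1 (S(c) = (¼)*4 = 1)
E(h, r) = -1/15 (E(h, r) = 1*((⅓)/(-5)) = 1*((⅓)*(-⅕)) = 1*(-1/15) = -1/15)
b = 9801
1/(E(54, -8) + b) = 1/(-1/15 + 9801) = 1/(147014/15) = 15/147014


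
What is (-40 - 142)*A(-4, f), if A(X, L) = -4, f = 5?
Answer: 728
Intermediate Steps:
(-40 - 142)*A(-4, f) = (-40 - 142)*(-4) = -182*(-4) = 728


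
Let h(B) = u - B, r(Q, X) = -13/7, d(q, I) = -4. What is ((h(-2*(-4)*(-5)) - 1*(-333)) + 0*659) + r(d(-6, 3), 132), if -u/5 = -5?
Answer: 2773/7 ≈ 396.14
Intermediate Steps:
u = 25 (u = -5*(-5) = 25)
r(Q, X) = -13/7 (r(Q, X) = -13*⅐ = -13/7)
h(B) = 25 - B
((h(-2*(-4)*(-5)) - 1*(-333)) + 0*659) + r(d(-6, 3), 132) = (((25 - (-2*(-4))*(-5)) - 1*(-333)) + 0*659) - 13/7 = (((25 - 8*(-5)) + 333) + 0) - 13/7 = (((25 - 1*(-40)) + 333) + 0) - 13/7 = (((25 + 40) + 333) + 0) - 13/7 = ((65 + 333) + 0) - 13/7 = (398 + 0) - 13/7 = 398 - 13/7 = 2773/7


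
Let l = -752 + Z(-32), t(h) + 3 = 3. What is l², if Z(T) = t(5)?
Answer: 565504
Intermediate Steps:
t(h) = 0 (t(h) = -3 + 3 = 0)
Z(T) = 0
l = -752 (l = -752 + 0 = -752)
l² = (-752)² = 565504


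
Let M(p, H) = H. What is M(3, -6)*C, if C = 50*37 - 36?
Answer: -10884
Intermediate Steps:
C = 1814 (C = 1850 - 36 = 1814)
M(3, -6)*C = -6*1814 = -10884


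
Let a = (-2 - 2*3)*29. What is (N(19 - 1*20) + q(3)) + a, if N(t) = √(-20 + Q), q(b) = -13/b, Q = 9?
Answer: -709/3 + I*√11 ≈ -236.33 + 3.3166*I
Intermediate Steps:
N(t) = I*√11 (N(t) = √(-20 + 9) = √(-11) = I*√11)
a = -232 (a = (-2 - 6)*29 = -8*29 = -232)
(N(19 - 1*20) + q(3)) + a = (I*√11 - 13/3) - 232 = (-13/3 + I*√11) - 232 = -709/3 + I*√11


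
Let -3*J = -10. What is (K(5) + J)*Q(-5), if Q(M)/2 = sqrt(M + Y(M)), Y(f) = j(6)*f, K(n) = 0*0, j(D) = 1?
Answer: 20*I*sqrt(10)/3 ≈ 21.082*I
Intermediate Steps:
J = 10/3 (J = -1/3*(-10) = 10/3 ≈ 3.3333)
K(n) = 0
Y(f) = f (Y(f) = 1*f = f)
Q(M) = 2*sqrt(2)*sqrt(M) (Q(M) = 2*sqrt(M + M) = 2*sqrt(2*M) = 2*(sqrt(2)*sqrt(M)) = 2*sqrt(2)*sqrt(M))
(K(5) + J)*Q(-5) = (0 + 10/3)*(2*sqrt(2)*sqrt(-5)) = 10*(2*sqrt(2)*(I*sqrt(5)))/3 = 10*(2*I*sqrt(10))/3 = 20*I*sqrt(10)/3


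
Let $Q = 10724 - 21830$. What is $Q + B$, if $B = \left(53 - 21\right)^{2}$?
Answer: $-10082$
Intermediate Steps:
$Q = -11106$ ($Q = 10724 - 21830 = -11106$)
$B = 1024$ ($B = 32^{2} = 1024$)
$Q + B = -11106 + 1024 = -10082$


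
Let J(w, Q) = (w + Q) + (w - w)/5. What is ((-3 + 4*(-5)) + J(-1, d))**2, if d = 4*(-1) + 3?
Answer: 625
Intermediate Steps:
d = -1 (d = -4 + 3 = -1)
J(w, Q) = Q + w (J(w, Q) = (Q + w) + 0*(1/5) = (Q + w) + 0 = Q + w)
((-3 + 4*(-5)) + J(-1, d))**2 = ((-3 + 4*(-5)) + (-1 - 1))**2 = ((-3 - 20) - 2)**2 = (-23 - 2)**2 = (-25)**2 = 625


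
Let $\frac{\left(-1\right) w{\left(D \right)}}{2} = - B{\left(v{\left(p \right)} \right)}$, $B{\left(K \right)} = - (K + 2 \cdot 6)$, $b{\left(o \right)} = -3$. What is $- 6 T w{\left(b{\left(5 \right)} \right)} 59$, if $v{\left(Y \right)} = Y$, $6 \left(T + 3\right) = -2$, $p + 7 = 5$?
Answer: $-23600$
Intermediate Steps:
$p = -2$ ($p = -7 + 5 = -2$)
$T = - \frac{10}{3}$ ($T = -3 + \frac{1}{6} \left(-2\right) = -3 - \frac{1}{3} = - \frac{10}{3} \approx -3.3333$)
$B{\left(K \right)} = -12 - K$ ($B{\left(K \right)} = - (K + 12) = - (12 + K) = -12 - K$)
$w{\left(D \right)} = -20$ ($w{\left(D \right)} = - 2 \left(- (-12 - -2)\right) = - 2 \left(- (-12 + 2)\right) = - 2 \left(\left(-1\right) \left(-10\right)\right) = \left(-2\right) 10 = -20$)
$- 6 T w{\left(b{\left(5 \right)} \right)} 59 = \left(-6\right) \left(- \frac{10}{3}\right) \left(-20\right) 59 = 20 \left(-20\right) 59 = \left(-400\right) 59 = -23600$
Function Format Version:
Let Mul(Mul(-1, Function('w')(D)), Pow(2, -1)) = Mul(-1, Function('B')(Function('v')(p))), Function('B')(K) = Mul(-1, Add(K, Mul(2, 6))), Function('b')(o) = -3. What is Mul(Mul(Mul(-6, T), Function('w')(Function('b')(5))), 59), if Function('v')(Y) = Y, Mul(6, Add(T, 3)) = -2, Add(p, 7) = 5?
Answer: -23600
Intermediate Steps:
p = -2 (p = Add(-7, 5) = -2)
T = Rational(-10, 3) (T = Add(-3, Mul(Rational(1, 6), -2)) = Add(-3, Rational(-1, 3)) = Rational(-10, 3) ≈ -3.3333)
Function('B')(K) = Add(-12, Mul(-1, K)) (Function('B')(K) = Mul(-1, Add(K, 12)) = Mul(-1, Add(12, K)) = Add(-12, Mul(-1, K)))
Function('w')(D) = -20 (Function('w')(D) = Mul(-2, Mul(-1, Add(-12, Mul(-1, -2)))) = Mul(-2, Mul(-1, Add(-12, 2))) = Mul(-2, Mul(-1, -10)) = Mul(-2, 10) = -20)
Mul(Mul(Mul(-6, T), Function('w')(Function('b')(5))), 59) = Mul(Mul(Mul(-6, Rational(-10, 3)), -20), 59) = Mul(Mul(20, -20), 59) = Mul(-400, 59) = -23600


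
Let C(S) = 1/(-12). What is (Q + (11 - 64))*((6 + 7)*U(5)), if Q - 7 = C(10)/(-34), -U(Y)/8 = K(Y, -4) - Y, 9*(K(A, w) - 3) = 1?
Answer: -243971/27 ≈ -9036.0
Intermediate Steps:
K(A, w) = 28/9 (K(A, w) = 3 + (⅑)*1 = 3 + ⅑ = 28/9)
C(S) = -1/12
U(Y) = -224/9 + 8*Y (U(Y) = -8*(28/9 - Y) = -224/9 + 8*Y)
Q = 2857/408 (Q = 7 - 1/12/(-34) = 7 - 1/12*(-1/34) = 7 + 1/408 = 2857/408 ≈ 7.0024)
(Q + (11 - 64))*((6 + 7)*U(5)) = (2857/408 + (11 - 64))*((6 + 7)*(-224/9 + 8*5)) = (2857/408 - 53)*(13*(-224/9 + 40)) = -243971*136/(408*9) = -18767/408*1768/9 = -243971/27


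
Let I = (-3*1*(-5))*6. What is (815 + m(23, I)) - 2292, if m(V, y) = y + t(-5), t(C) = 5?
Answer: -1382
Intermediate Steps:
I = 90 (I = -3*(-5)*6 = 15*6 = 90)
m(V, y) = 5 + y (m(V, y) = y + 5 = 5 + y)
(815 + m(23, I)) - 2292 = (815 + (5 + 90)) - 2292 = (815 + 95) - 2292 = 910 - 2292 = -1382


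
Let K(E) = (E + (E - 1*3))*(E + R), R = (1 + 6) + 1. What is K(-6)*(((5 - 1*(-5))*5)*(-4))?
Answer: 6000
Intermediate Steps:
R = 8 (R = 7 + 1 = 8)
K(E) = (-3 + 2*E)*(8 + E) (K(E) = (E + (E - 1*3))*(E + 8) = (E + (E - 3))*(8 + E) = (E + (-3 + E))*(8 + E) = (-3 + 2*E)*(8 + E))
K(-6)*(((5 - 1*(-5))*5)*(-4)) = (-24 + 2*(-6)**2 + 13*(-6))*(((5 - 1*(-5))*5)*(-4)) = (-24 + 2*36 - 78)*(((5 + 5)*5)*(-4)) = (-24 + 72 - 78)*((10*5)*(-4)) = -1500*(-4) = -30*(-200) = 6000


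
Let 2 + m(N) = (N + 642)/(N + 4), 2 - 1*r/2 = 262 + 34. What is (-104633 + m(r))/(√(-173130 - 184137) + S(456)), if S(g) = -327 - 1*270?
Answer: 6080135953/69464464 + 30553447*I*√357267/208393392 ≈ 87.529 + 87.634*I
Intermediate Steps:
S(g) = -597 (S(g) = -327 - 270 = -597)
r = -588 (r = 4 - 2*(262 + 34) = 4 - 2*296 = 4 - 592 = -588)
m(N) = -2 + (642 + N)/(4 + N) (m(N) = -2 + (N + 642)/(N + 4) = -2 + (642 + N)/(4 + N))
(-104633 + m(r))/(√(-173130 - 184137) + S(456)) = (-104633 + (634 - 1*(-588))/(4 - 588))/(√(-173130 - 184137) - 597) = (-104633 + (634 + 588)/(-584))/(√(-357267) - 597) = (-104633 - 1/584*1222)/(I*√357267 - 597) = (-104633 - 611/292)/(-597 + I*√357267) = -30553447/(292*(-597 + I*√357267))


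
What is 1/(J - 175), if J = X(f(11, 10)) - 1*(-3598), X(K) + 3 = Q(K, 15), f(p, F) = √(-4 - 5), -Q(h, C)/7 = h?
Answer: 380/1299649 + 7*I/3898947 ≈ 0.00029239 + 1.7954e-6*I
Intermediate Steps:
Q(h, C) = -7*h
f(p, F) = 3*I (f(p, F) = √(-9) = 3*I)
X(K) = -3 - 7*K
J = 3595 - 21*I (J = (-3 - 21*I) - 1*(-3598) = (-3 - 21*I) + 3598 = 3595 - 21*I ≈ 3595.0 - 21.0*I)
1/(J - 175) = 1/((3595 - 21*I) - 175) = 1/(3420 - 21*I) = (3420 + 21*I)/11696841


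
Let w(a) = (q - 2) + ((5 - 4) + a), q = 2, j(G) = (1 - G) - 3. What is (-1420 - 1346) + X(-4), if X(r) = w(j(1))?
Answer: -2768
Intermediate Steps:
j(G) = -2 - G
w(a) = 1 + a (w(a) = (2 - 2) + ((5 - 4) + a) = 0 + (1 + a) = 1 + a)
X(r) = -2 (X(r) = 1 + (-2 - 1*1) = 1 + (-2 - 1) = 1 - 3 = -2)
(-1420 - 1346) + X(-4) = (-1420 - 1346) - 2 = -2766 - 2 = -2768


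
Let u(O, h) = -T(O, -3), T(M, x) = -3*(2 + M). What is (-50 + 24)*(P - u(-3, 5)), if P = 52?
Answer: -1430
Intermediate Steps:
T(M, x) = -6 - 3*M
u(O, h) = 6 + 3*O (u(O, h) = -(-6 - 3*O) = 6 + 3*O)
(-50 + 24)*(P - u(-3, 5)) = (-50 + 24)*(52 - (6 + 3*(-3))) = -26*(52 - (6 - 9)) = -26*(52 - 1*(-3)) = -26*(52 + 3) = -26*55 = -1430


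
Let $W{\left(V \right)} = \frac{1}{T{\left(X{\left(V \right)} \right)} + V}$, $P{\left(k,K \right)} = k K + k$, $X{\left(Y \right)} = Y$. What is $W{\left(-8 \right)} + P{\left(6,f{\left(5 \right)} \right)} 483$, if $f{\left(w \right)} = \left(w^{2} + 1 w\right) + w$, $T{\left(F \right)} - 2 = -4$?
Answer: $\frac{1043279}{10} \approx 1.0433 \cdot 10^{5}$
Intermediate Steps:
$T{\left(F \right)} = -2$ ($T{\left(F \right)} = 2 - 4 = -2$)
$f{\left(w \right)} = w^{2} + 2 w$ ($f{\left(w \right)} = \left(w^{2} + w\right) + w = \left(w + w^{2}\right) + w = w^{2} + 2 w$)
$P{\left(k,K \right)} = k + K k$ ($P{\left(k,K \right)} = K k + k = k + K k$)
$W{\left(V \right)} = \frac{1}{-2 + V}$
$W{\left(-8 \right)} + P{\left(6,f{\left(5 \right)} \right)} 483 = \frac{1}{-2 - 8} + 6 \left(1 + 5 \left(2 + 5\right)\right) 483 = \frac{1}{-10} + 6 \left(1 + 5 \cdot 7\right) 483 = - \frac{1}{10} + 6 \left(1 + 35\right) 483 = - \frac{1}{10} + 6 \cdot 36 \cdot 483 = - \frac{1}{10} + 216 \cdot 483 = - \frac{1}{10} + 104328 = \frac{1043279}{10}$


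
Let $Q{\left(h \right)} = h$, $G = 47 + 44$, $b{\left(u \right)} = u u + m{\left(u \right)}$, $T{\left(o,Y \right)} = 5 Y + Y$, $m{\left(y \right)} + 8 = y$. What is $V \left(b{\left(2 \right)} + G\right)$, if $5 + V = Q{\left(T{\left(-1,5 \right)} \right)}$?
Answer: $2225$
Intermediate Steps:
$m{\left(y \right)} = -8 + y$
$T{\left(o,Y \right)} = 6 Y$
$b{\left(u \right)} = -8 + u + u^{2}$ ($b{\left(u \right)} = u u + \left(-8 + u\right) = u^{2} + \left(-8 + u\right) = -8 + u + u^{2}$)
$G = 91$
$V = 25$ ($V = -5 + 6 \cdot 5 = -5 + 30 = 25$)
$V \left(b{\left(2 \right)} + G\right) = 25 \left(\left(-8 + 2 + 2^{2}\right) + 91\right) = 25 \left(\left(-8 + 2 + 4\right) + 91\right) = 25 \left(-2 + 91\right) = 25 \cdot 89 = 2225$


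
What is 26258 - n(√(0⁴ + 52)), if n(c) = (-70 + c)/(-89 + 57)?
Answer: 420093/16 + √13/16 ≈ 26256.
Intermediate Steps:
n(c) = 35/16 - c/32 (n(c) = (-70 + c)/(-32) = (-70 + c)*(-1/32) = 35/16 - c/32)
26258 - n(√(0⁴ + 52)) = 26258 - (35/16 - √(0⁴ + 52)/32) = 26258 - (35/16 - √(0 + 52)/32) = 26258 - (35/16 - √13/16) = 26258 + (-35/16 + √13/16) = 420093/16 + √13/16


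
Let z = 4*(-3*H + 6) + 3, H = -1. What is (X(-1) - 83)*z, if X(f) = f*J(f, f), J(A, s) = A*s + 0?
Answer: -3276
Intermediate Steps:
J(A, s) = A*s
X(f) = f**3 (X(f) = f*(f*f) = f*f**2 = f**3)
z = 39 (z = 4*(-3*(-1) + 6) + 3 = 4*(3 + 6) + 3 = 4*9 + 3 = 36 + 3 = 39)
(X(-1) - 83)*z = ((-1)**3 - 83)*39 = (-1 - 83)*39 = -84*39 = -3276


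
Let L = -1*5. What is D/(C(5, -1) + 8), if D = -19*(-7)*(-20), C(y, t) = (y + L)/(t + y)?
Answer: -665/2 ≈ -332.50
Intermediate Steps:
L = -5
C(y, t) = (-5 + y)/(t + y) (C(y, t) = (y - 5)/(t + y) = (-5 + y)/(t + y))
D = -2660 (D = 133*(-20) = -2660)
D/(C(5, -1) + 8) = -2660/((-5 + 5)/(-1 + 5) + 8) = -2660/(0/4 + 8) = -2660/((1/4)*0 + 8) = -2660/(0 + 8) = -2660/8 = -2660*1/8 = -665/2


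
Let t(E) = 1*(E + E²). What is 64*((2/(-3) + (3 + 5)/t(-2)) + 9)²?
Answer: 87616/9 ≈ 9735.1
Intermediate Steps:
t(E) = E + E²
64*((2/(-3) + (3 + 5)/t(-2)) + 9)² = 64*((2/(-3) + (3 + 5)/((-2*(1 - 2)))) + 9)² = 64*((2*(-⅓) + 8/((-2*(-1)))) + 9)² = 64*((-⅔ + 8/2) + 9)² = 64*((-⅔ + 8*(½)) + 9)² = 64*((-⅔ + 4) + 9)² = 64*(10/3 + 9)² = 64*(37/3)² = 64*(1369/9) = 87616/9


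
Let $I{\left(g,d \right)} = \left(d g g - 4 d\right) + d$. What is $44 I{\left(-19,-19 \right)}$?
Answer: $-299288$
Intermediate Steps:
$I{\left(g,d \right)} = - 3 d + d g^{2}$ ($I{\left(g,d \right)} = \left(d g^{2} - 4 d\right) + d = \left(- 4 d + d g^{2}\right) + d = - 3 d + d g^{2}$)
$44 I{\left(-19,-19 \right)} = 44 \left(- 19 \left(-3 + \left(-19\right)^{2}\right)\right) = 44 \left(- 19 \left(-3 + 361\right)\right) = 44 \left(\left(-19\right) 358\right) = 44 \left(-6802\right) = -299288$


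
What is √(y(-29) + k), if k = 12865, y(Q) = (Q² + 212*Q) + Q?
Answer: √7529 ≈ 86.770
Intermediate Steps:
y(Q) = Q² + 213*Q
√(y(-29) + k) = √(-29*(213 - 29) + 12865) = √(-29*184 + 12865) = √(-5336 + 12865) = √7529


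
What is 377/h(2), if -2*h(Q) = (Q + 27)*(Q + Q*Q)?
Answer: -13/3 ≈ -4.3333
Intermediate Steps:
h(Q) = -(27 + Q)*(Q + Q²)/2 (h(Q) = -(Q + 27)*(Q + Q*Q)/2 = -(27 + Q)*(Q + Q²)/2)
377/h(2) = 377/((-½*2*(27 + 2² + 28*2))) = 377/((-½*2*(27 + 4 + 56))) = 377/((-½*2*87)) = 377/(-87) = 377*(-1/87) = -13/3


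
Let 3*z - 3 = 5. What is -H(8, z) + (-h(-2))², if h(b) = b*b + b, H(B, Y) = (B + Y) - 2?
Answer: -14/3 ≈ -4.6667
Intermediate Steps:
z = 8/3 (z = 1 + (⅓)*5 = 1 + 5/3 = 8/3 ≈ 2.6667)
H(B, Y) = -2 + B + Y
h(b) = b + b² (h(b) = b² + b = b + b²)
-H(8, z) + (-h(-2))² = -(-2 + 8 + 8/3) + (-(-2)*(1 - 2))² = -1*26/3 + (-(-2)*(-1))² = -26/3 + (-1*2)² = -26/3 + (-2)² = -26/3 + 4 = -14/3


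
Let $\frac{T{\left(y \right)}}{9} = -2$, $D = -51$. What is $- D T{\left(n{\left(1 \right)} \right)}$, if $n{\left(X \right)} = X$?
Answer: $-918$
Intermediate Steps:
$T{\left(y \right)} = -18$ ($T{\left(y \right)} = 9 \left(-2\right) = -18$)
$- D T{\left(n{\left(1 \right)} \right)} = \left(-1\right) \left(-51\right) \left(-18\right) = 51 \left(-18\right) = -918$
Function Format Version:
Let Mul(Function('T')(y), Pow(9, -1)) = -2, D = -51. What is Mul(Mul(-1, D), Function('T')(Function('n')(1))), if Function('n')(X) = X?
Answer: -918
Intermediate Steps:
Function('T')(y) = -18 (Function('T')(y) = Mul(9, -2) = -18)
Mul(Mul(-1, D), Function('T')(Function('n')(1))) = Mul(Mul(-1, -51), -18) = Mul(51, -18) = -918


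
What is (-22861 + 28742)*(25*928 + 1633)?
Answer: 146042873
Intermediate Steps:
(-22861 + 28742)*(25*928 + 1633) = 5881*(23200 + 1633) = 5881*24833 = 146042873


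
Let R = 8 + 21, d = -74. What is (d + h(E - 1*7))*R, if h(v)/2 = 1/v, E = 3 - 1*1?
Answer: -10788/5 ≈ -2157.6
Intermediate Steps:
E = 2 (E = 3 - 1 = 2)
h(v) = 2/v
R = 29
(d + h(E - 1*7))*R = (-74 + 2/(2 - 1*7))*29 = (-74 + 2/(2 - 7))*29 = (-74 + 2/(-5))*29 = (-74 + 2*(-⅕))*29 = (-74 - ⅖)*29 = -372/5*29 = -10788/5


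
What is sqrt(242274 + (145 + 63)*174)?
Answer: sqrt(278466) ≈ 527.70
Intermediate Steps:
sqrt(242274 + (145 + 63)*174) = sqrt(242274 + 208*174) = sqrt(242274 + 36192) = sqrt(278466)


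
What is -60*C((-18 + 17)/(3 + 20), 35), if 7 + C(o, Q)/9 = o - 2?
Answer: 112320/23 ≈ 4883.5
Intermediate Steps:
C(o, Q) = -81 + 9*o (C(o, Q) = -63 + 9*(o - 2) = -63 + 9*(-2 + o) = -63 + (-18 + 9*o) = -81 + 9*o)
-60*C((-18 + 17)/(3 + 20), 35) = -60*(-81 + 9*((-18 + 17)/(3 + 20))) = -60*(-81 + 9*(-1/23)) = -60*(-81 - 9/23) = -60*(-1872/23) = 112320/23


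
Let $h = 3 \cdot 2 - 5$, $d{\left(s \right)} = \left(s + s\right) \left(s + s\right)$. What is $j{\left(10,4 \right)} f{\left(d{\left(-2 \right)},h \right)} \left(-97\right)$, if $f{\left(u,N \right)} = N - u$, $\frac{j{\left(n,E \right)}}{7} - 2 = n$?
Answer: $122220$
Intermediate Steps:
$j{\left(n,E \right)} = 14 + 7 n$
$d{\left(s \right)} = 4 s^{2}$ ($d{\left(s \right)} = 2 s 2 s = 4 s^{2}$)
$h = 1$ ($h = 6 - 5 = 1$)
$j{\left(10,4 \right)} f{\left(d{\left(-2 \right)},h \right)} \left(-97\right) = \left(14 + 7 \cdot 10\right) \left(1 - 4 \left(-2\right)^{2}\right) \left(-97\right) = \left(14 + 70\right) \left(1 - 4 \cdot 4\right) \left(-97\right) = 84 \left(1 - 16\right) \left(-97\right) = 84 \left(-15\right) \left(-97\right) = \left(-1260\right) \left(-97\right) = 122220$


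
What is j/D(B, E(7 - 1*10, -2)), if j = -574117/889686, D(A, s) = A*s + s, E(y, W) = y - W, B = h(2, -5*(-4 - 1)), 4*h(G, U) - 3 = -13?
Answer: -574117/1334529 ≈ -0.43020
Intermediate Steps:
h(G, U) = -5/2 (h(G, U) = ¾ + (¼)*(-13) = ¾ - 13/4 = -5/2)
B = -5/2 ≈ -2.5000
D(A, s) = s + A*s
j = -574117/889686 (j = -574117*1/889686 = -574117/889686 ≈ -0.64530)
j/D(B, E(7 - 1*10, -2)) = -574117*1/((1 - 5/2)*((7 - 1*10) - 1*(-2)))/889686 = -574117*(-2/(3*((7 - 10) + 2)))/889686 = -574117*(-2/(3*(-3 + 2)))/889686 = -574117/(889686*((-1*(-3/2)))) = -574117/(889686*3/2) = -574117/889686*⅔ = -574117/1334529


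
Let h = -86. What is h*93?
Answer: -7998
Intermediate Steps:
h*93 = -86*93 = -7998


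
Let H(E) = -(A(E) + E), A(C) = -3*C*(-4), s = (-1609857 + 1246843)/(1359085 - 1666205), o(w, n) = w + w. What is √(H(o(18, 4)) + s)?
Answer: I*√2751970757470/76780 ≈ 21.606*I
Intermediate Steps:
o(w, n) = 2*w
s = 181507/153560 (s = -363014/(-307120) = -363014*(-1/307120) = 181507/153560 ≈ 1.1820)
A(C) = 12*C
H(E) = -13*E (H(E) = -(12*E + E) = -13*E)
√(H(o(18, 4)) + s) = √(-26*18 + 181507/153560) = √(-13*36 + 181507/153560) = √(-468 + 181507/153560) = √(-71684573/153560) = I*√2751970757470/76780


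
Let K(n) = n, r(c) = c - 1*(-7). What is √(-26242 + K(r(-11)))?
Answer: I*√26246 ≈ 162.01*I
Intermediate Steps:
r(c) = 7 + c (r(c) = c + 7 = 7 + c)
√(-26242 + K(r(-11))) = √(-26242 + (7 - 11)) = √(-26242 - 4) = √(-26246) = I*√26246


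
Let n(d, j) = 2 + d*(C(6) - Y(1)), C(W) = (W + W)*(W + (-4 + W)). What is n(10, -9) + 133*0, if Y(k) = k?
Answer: 952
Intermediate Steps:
C(W) = 2*W*(-4 + 2*W) (C(W) = (2*W)*(-4 + 2*W) = 2*W*(-4 + 2*W))
n(d, j) = 2 + 95*d (n(d, j) = 2 + d*(4*6*(-2 + 6) - 1*1) = 2 + d*(4*6*4 - 1) = 2 + d*(96 - 1) = 2 + d*95 = 2 + 95*d)
n(10, -9) + 133*0 = (2 + 95*10) + 133*0 = (2 + 950) + 0 = 952 + 0 = 952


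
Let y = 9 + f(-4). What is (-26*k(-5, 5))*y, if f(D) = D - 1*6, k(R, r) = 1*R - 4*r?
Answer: -650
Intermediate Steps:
k(R, r) = R - 4*r
f(D) = -6 + D (f(D) = D - 6 = -6 + D)
y = -1 (y = 9 + (-6 - 4) = 9 - 10 = -1)
(-26*k(-5, 5))*y = -26*(-5 - 4*5)*(-1) = -26*(-5 - 20)*(-1) = -26*(-25)*(-1) = 650*(-1) = -650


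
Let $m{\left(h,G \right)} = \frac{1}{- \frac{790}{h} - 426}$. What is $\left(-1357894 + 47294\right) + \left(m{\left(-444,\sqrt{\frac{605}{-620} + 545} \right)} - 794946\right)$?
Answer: $- \frac{198294005864}{94177} \approx -2.1055 \cdot 10^{6}$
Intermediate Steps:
$m{\left(h,G \right)} = \frac{1}{-426 - \frac{790}{h}}$
$\left(-1357894 + 47294\right) + \left(m{\left(-444,\sqrt{\frac{605}{-620} + 545} \right)} - 794946\right) = \left(-1357894 + 47294\right) - \left(794946 - \frac{444}{790 + 426 \left(-444\right)}\right) = -1310600 - \left(794946 - \frac{444}{790 - 189144}\right) = -1310600 - \left(794946 - \frac{444}{-188354}\right) = -1310600 - \left(794946 - - \frac{222}{94177}\right) = -1310600 - \frac{74865629664}{94177} = - \frac{198294005864}{94177}$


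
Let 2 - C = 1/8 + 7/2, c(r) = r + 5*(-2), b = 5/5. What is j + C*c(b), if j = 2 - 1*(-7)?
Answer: 189/8 ≈ 23.625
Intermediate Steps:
b = 1 (b = 5*(⅕) = 1)
j = 9 (j = 2 + 7 = 9)
c(r) = -10 + r (c(r) = r - 10 = -10 + r)
C = -13/8 (C = 2 - (1/8 + 7/2) = 2 - (1*(⅛) + 7*(½)) = 2 - (⅛ + 7/2) = 2 - 1*29/8 = 2 - 29/8 = -13/8 ≈ -1.6250)
j + C*c(b) = 9 - 13*(-10 + 1)/8 = 9 - 13/8*(-9) = 9 + 117/8 = 189/8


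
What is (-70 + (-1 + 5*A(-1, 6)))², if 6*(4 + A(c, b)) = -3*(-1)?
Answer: 31329/4 ≈ 7832.3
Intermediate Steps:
A(c, b) = -7/2 (A(c, b) = -4 + (-3*(-1))/6 = -4 + (⅙)*3 = -4 + ½ = -7/2)
(-70 + (-1 + 5*A(-1, 6)))² = (-70 + (-1 + 5*(-7/2)))² = (-70 + (-1 - 35/2))² = (-70 - 37/2)² = (-177/2)² = 31329/4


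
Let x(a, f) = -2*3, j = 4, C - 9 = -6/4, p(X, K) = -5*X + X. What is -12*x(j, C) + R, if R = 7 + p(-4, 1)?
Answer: 95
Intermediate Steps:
p(X, K) = -4*X
C = 15/2 (C = 9 - 6/4 = 9 - 6*¼ = 9 - 3/2 = 15/2 ≈ 7.5000)
x(a, f) = -6
R = 23 (R = 7 - 4*(-4) = 7 + 16 = 23)
-12*x(j, C) + R = -12*(-6) + 23 = 72 + 23 = 95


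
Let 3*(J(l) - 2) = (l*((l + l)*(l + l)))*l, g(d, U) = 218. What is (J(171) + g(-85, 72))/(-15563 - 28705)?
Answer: -285012082/11067 ≈ -25753.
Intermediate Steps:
J(l) = 2 + 4*l⁴/3 (J(l) = 2 + ((l*((l + l)*(l + l)))*l)/3 = 2 + ((l*((2*l)*(2*l)))*l)/3 = 2 + ((l*(4*l²))*l)/3 = 2 + ((4*l³)*l)/3 = 2 + (4*l⁴)/3 = 2 + 4*l⁴/3)
(J(171) + g(-85, 72))/(-15563 - 28705) = ((2 + (4/3)*171⁴) + 218)/(-15563 - 28705) = ((2 + (4/3)*855036081) + 218)/(-44268) = ((2 + 1140048108) + 218)*(-1/44268) = (1140048110 + 218)*(-1/44268) = 1140048328*(-1/44268) = -285012082/11067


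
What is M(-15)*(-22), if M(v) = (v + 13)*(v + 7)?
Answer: -352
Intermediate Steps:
M(v) = (7 + v)*(13 + v) (M(v) = (13 + v)*(7 + v) = (7 + v)*(13 + v))
M(-15)*(-22) = (91 + (-15)**2 + 20*(-15))*(-22) = (91 + 225 - 300)*(-22) = 16*(-22) = -352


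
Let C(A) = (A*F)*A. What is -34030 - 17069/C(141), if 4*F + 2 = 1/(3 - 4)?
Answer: -2029583014/59643 ≈ -34029.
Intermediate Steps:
F = -¾ (F = -½ + 1/(4*(3 - 4)) = -½ + (¼)/(-1) = -½ + (¼)*(-1) = -½ - ¼ = -¾ ≈ -0.75000)
C(A) = -3*A²/4 (C(A) = (A*(-¾))*A = (-3*A/4)*A = -3*A²/4)
-34030 - 17069/C(141) = -34030 - 17069/((-¾*141²)) = -34030 - 17069/((-¾*19881)) = -34030 - 17069/(-59643/4) = -34030 - 17069*(-4)/59643 = -34030 - 1*(-68276/59643) = -34030 + 68276/59643 = -2029583014/59643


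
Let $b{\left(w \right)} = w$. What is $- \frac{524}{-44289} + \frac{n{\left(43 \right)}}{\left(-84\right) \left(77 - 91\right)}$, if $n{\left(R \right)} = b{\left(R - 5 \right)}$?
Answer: $\frac{54743}{1240092} \approx 0.044144$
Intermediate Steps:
$n{\left(R \right)} = -5 + R$ ($n{\left(R \right)} = R - 5 = -5 + R$)
$- \frac{524}{-44289} + \frac{n{\left(43 \right)}}{\left(-84\right) \left(77 - 91\right)} = - \frac{524}{-44289} + \frac{-5 + 43}{\left(-84\right) \left(77 - 91\right)} = \left(-524\right) \left(- \frac{1}{44289}\right) + \frac{38}{\left(-84\right) \left(-14\right)} = \frac{524}{44289} + \frac{38}{1176} = \frac{524}{44289} + 38 \cdot \frac{1}{1176} = \frac{524}{44289} + \frac{19}{588} = \frac{54743}{1240092}$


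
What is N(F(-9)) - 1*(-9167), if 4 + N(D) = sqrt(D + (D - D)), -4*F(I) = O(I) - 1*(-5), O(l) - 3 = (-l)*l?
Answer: 9163 + sqrt(73)/2 ≈ 9167.3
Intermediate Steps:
O(l) = 3 - l**2 (O(l) = 3 + (-l)*l = 3 - l**2)
F(I) = -2 + I**2/4 (F(I) = -((3 - I**2) - 1*(-5))/4 = -((3 - I**2) + 5)/4 = -(8 - I**2)/4 = -2 + I**2/4)
N(D) = -4 + sqrt(D) (N(D) = -4 + sqrt(D + (D - D)) = -4 + sqrt(D + 0) = -4 + sqrt(D))
N(F(-9)) - 1*(-9167) = (-4 + sqrt(-2 + (1/4)*(-9)**2)) - 1*(-9167) = (-4 + sqrt(-2 + (1/4)*81)) + 9167 = (-4 + sqrt(-2 + 81/4)) + 9167 = (-4 + sqrt(73/4)) + 9167 = (-4 + sqrt(73)/2) + 9167 = 9163 + sqrt(73)/2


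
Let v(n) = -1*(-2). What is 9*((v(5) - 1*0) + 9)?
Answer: 99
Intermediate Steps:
v(n) = 2
9*((v(5) - 1*0) + 9) = 9*((2 - 1*0) + 9) = 9*((2 + 0) + 9) = 9*(2 + 9) = 9*11 = 99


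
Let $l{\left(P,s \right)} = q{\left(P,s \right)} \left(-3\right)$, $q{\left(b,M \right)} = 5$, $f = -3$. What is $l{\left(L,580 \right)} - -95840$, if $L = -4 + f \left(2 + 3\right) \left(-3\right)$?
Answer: $95825$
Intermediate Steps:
$L = 41$ ($L = -4 - 3 \left(2 + 3\right) \left(-3\right) = -4 - 3 \cdot 5 \left(-3\right) = -4 - -45 = -4 + 45 = 41$)
$l{\left(P,s \right)} = -15$ ($l{\left(P,s \right)} = 5 \left(-3\right) = -15$)
$l{\left(L,580 \right)} - -95840 = -15 - -95840 = -15 + 95840 = 95825$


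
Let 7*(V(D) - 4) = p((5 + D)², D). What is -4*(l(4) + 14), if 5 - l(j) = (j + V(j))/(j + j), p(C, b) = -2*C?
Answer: -585/7 ≈ -83.571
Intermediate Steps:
V(D) = 4 - 2*(5 + D)²/7 (V(D) = 4 + (-2*(5 + D)²)/7 = 4 - 2*(5 + D)²/7)
l(j) = 5 - (4 + j - 2*(5 + j)²/7)/(2*j) (l(j) = 5 - (j + (4 - 2*(5 + j)²/7))/(j + j) = 5 - (4 + j - 2*(5 + j)²/7)/(2*j))
-4*(l(4) + 14) = -4*((83/14 + (⅐)*4 + (11/7)/4) + 14) = -4*((83/14 + 4/7 + (11/7)*(¼)) + 14) = -4*((83/14 + 4/7 + 11/28) + 14) = -4*(193/28 + 14) = -4*585/28 = -1*585/7 = -585/7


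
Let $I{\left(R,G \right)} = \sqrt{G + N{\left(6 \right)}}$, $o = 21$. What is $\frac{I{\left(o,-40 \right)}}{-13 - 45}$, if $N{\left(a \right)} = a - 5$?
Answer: $- \frac{i \sqrt{39}}{58} \approx - 0.10767 i$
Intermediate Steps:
$N{\left(a \right)} = -5 + a$
$I{\left(R,G \right)} = \sqrt{1 + G}$ ($I{\left(R,G \right)} = \sqrt{G + \left(-5 + 6\right)} = \sqrt{G + 1} = \sqrt{1 + G}$)
$\frac{I{\left(o,-40 \right)}}{-13 - 45} = \frac{\sqrt{1 - 40}}{-13 - 45} = \frac{\sqrt{-39}}{-58} = i \sqrt{39} \left(- \frac{1}{58}\right) = - \frac{i \sqrt{39}}{58}$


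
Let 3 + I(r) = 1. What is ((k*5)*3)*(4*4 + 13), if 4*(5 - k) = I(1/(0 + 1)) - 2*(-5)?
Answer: 1305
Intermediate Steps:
I(r) = -2 (I(r) = -3 + 1 = -2)
k = 3 (k = 5 - (-2 - 2*(-5))/4 = 5 - (-2 + 10)/4 = 5 - 1/4*8 = 5 - 2 = 3)
((k*5)*3)*(4*4 + 13) = ((3*5)*3)*(4*4 + 13) = (15*3)*(16 + 13) = 45*29 = 1305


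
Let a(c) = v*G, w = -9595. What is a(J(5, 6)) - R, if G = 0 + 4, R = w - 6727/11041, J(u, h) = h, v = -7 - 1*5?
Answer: 105415154/11041 ≈ 9547.6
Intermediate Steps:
v = -12 (v = -7 - 5 = -12)
R = -105945122/11041 (R = -9595 - 6727/11041 = -105945122/11041 ≈ -9595.6)
G = 4
a(c) = -48 (a(c) = -12*4 = -48)
a(J(5, 6)) - R = -48 - 1*(-105945122/11041) = -48 + 105945122/11041 = 105415154/11041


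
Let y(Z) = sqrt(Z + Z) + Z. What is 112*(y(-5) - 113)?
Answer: -13216 + 112*I*sqrt(10) ≈ -13216.0 + 354.18*I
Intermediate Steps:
y(Z) = Z + sqrt(2)*sqrt(Z) (y(Z) = sqrt(2*Z) + Z = sqrt(2)*sqrt(Z) + Z = Z + sqrt(2)*sqrt(Z))
112*(y(-5) - 113) = 112*((-5 + sqrt(2)*sqrt(-5)) - 113) = 112*((-5 + sqrt(2)*(I*sqrt(5))) - 113) = 112*((-5 + I*sqrt(10)) - 113) = 112*(-118 + I*sqrt(10)) = -13216 + 112*I*sqrt(10)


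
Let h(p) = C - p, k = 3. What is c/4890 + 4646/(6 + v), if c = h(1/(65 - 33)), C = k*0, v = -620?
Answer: -363503347/48039360 ≈ -7.5668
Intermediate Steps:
C = 0 (C = 3*0 = 0)
h(p) = -p (h(p) = 0 - p = -p)
c = -1/32 (c = -1/(65 - 33) = -1/32 ≈ -0.031250)
c/4890 + 4646/(6 + v) = -1/32/4890 + 4646/(6 - 620) = -1/32*1/4890 + 4646/(-614) = -1/156480 + 4646*(-1/614) = -1/156480 - 2323/307 = -363503347/48039360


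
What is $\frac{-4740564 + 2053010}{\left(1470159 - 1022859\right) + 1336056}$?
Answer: $- \frac{1343777}{891678} \approx -1.507$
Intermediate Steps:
$\frac{-4740564 + 2053010}{\left(1470159 - 1022859\right) + 1336056} = - \frac{2687554}{\left(1470159 - 1022859\right) + 1336056} = - \frac{2687554}{447300 + 1336056} = - \frac{2687554}{1783356} = \left(-2687554\right) \frac{1}{1783356} = - \frac{1343777}{891678}$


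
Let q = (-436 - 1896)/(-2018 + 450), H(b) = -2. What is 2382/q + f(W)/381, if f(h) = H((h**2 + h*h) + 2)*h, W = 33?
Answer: 118572662/74041 ≈ 1601.4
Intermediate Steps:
q = 583/392 (q = -2332/(-1568) = -2332*(-1/1568) = 583/392 ≈ 1.4872)
f(h) = -2*h
2382/q + f(W)/381 = 2382/(583/392) - 2*33/381 = 2382*(392/583) - 66*1/381 = 933744/583 - 22/127 = 118572662/74041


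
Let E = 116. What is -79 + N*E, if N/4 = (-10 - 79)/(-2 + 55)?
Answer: -45483/53 ≈ -858.17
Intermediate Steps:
N = -356/53 (N = 4*((-10 - 79)/(-2 + 55)) = 4*(-89/53) = -356/53 ≈ -6.7170)
-79 + N*E = -79 - 356/53*116 = -79 - 41296/53 = -45483/53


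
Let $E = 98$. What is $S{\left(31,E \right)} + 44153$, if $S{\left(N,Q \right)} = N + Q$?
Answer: $44282$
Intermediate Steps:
$S{\left(31,E \right)} + 44153 = \left(31 + 98\right) + 44153 = 129 + 44153 = 44282$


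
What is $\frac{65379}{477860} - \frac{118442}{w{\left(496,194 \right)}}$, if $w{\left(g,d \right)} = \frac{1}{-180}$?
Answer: $\frac{10187765006979}{477860} \approx 2.132 \cdot 10^{7}$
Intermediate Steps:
$w{\left(g,d \right)} = - \frac{1}{180}$
$\frac{65379}{477860} - \frac{118442}{w{\left(496,194 \right)}} = \frac{65379}{477860} - \frac{118442}{- \frac{1}{180}} = 65379 \cdot \frac{1}{477860} - -21319560 = \frac{65379}{477860} + 21319560 = \frac{10187765006979}{477860}$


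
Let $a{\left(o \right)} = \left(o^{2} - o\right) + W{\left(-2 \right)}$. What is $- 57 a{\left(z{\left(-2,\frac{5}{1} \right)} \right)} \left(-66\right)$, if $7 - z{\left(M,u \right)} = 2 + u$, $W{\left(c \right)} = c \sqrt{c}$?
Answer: $- 7524 i \sqrt{2} \approx - 10641.0 i$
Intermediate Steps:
$W{\left(c \right)} = c^{\frac{3}{2}}$
$z{\left(M,u \right)} = 5 - u$ ($z{\left(M,u \right)} = 7 - \left(2 + u\right) = 5 - u$)
$a{\left(o \right)} = o^{2} - o - 2 i \sqrt{2}$ ($a{\left(o \right)} = \left(o^{2} - o\right) + \left(-2\right)^{\frac{3}{2}} = \left(o^{2} - o\right) - 2 i \sqrt{2} = o^{2} - o - 2 i \sqrt{2}$)
$- 57 a{\left(z{\left(-2,\frac{5}{1} \right)} \right)} \left(-66\right) = - 57 \left(\left(5 - \frac{5}{1}\right)^{2} - \left(5 - \frac{5}{1}\right) - 2 i \sqrt{2}\right) \left(-66\right) = - 57 \left(\left(5 - 5 \cdot 1\right)^{2} - \left(5 - 5 \cdot 1\right) - 2 i \sqrt{2}\right) \left(-66\right) = - 57 \left(\left(5 - 5\right)^{2} - \left(5 - 5\right) - 2 i \sqrt{2}\right) \left(-66\right) = - 57 \left(0^{2} - 0 - 2 i \sqrt{2}\right) \left(-66\right) = - 57 \left(0 + 0 - 2 i \sqrt{2}\right) \left(-66\right) = - 57 \left(- 2 i \sqrt{2}\right) \left(-66\right) = 114 i \sqrt{2} \left(-66\right) = - 7524 i \sqrt{2}$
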